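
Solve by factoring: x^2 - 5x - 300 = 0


We need two numbers that multiply to -300 and add to -5.
Those numbers are -20 and 15 (since (-20) * 15 = -300 and (-20) + 15 = -5).
So x^2 - 5x - 300 = (x - 20)(x + 15) = 0
Setting each factor to zero: x = 20 or x = -15

x = -15, x = 20


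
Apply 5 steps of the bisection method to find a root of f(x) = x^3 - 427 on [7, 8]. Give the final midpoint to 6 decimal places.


f(x) = x^3 - 427
f(7) = -84 < 0
f(8) = 85 > 0

Step 1: midpoint = (7.000000 + 8.000000)/2 = 7.500000
  f(7.500000) = -5.125000
  f(mid) < 0, so root is in [7.500000, 8.000000]

Step 2: midpoint = (7.500000 + 8.000000)/2 = 7.750000
  f(7.750000) = 38.484375
  f(mid) > 0, so root is in [7.500000, 7.750000]

Step 3: midpoint = (7.500000 + 7.750000)/2 = 7.625000
  f(7.625000) = 16.322266
  f(mid) > 0, so root is in [7.500000, 7.625000]

Step 4: midpoint = (7.500000 + 7.625000)/2 = 7.562500
  f(7.562500) = 5.510010
  f(mid) > 0, so root is in [7.500000, 7.562500]

Step 5: midpoint = (7.500000 + 7.562500)/2 = 7.531250
  f(7.531250) = 0.170441
  f(mid) > 0, so root is in [7.500000, 7.531250]

midpoint = 7.531250


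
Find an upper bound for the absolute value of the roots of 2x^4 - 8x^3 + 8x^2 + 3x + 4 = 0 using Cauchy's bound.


Cauchy's bound: all roots r satisfy |r| <= 1 + max(|a_i/a_n|) for i = 0,...,n-1
where a_n is the leading coefficient.

Coefficients: [2, -8, 8, 3, 4]
Leading coefficient a_n = 2
Ratios |a_i/a_n|: 4, 4, 3/2, 2
Maximum ratio: 4
Cauchy's bound: |r| <= 1 + 4 = 5

Upper bound = 5


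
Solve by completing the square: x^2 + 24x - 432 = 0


Start: x^2 + 24x - 432 = 0
Move constant: x^2 + 24x = 432
Half of 24 is 12, squared is 144
Add 144 to both sides: x^2 + 24x + 144 = 576
(x + 12)^2 = 576
x + 12 = ±24
x = -12 + 24 = 12 or x = -12 - 24 = -36

x = -36, x = 12


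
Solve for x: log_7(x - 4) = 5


Convert to exponential form: x - 4 = 7^5 = 16807
x = 16807 + 4 = 16811
Check: log_7(16811 - 4) = log_7(16807) = log_7(16807) = 5 ✓

x = 16811


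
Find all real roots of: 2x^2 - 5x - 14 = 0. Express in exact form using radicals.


Using the quadratic formula: x = (-b ± sqrt(b^2 - 4ac)) / (2a)
Here a = 2, b = -5, c = -14
Discriminant = b^2 - 4ac = (-5)^2 - 4(2)(-14) = 25 + 112 = 137
Since discriminant = 137 > 0, there are two real roots.
x = (5 ± sqrt(137)) / 4
Numerically: x ≈ 4.1762 or x ≈ -1.6762

x = (5 + sqrt(137)) / 4 or x = (5 - sqrt(137)) / 4


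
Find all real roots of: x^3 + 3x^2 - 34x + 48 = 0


Let p(x) = x^3 + 3x^2 - 34x + 48. By the rational root theorem (leading coefficient 1), any rational root is an integer divisor of 48: try ±1, ±2, ... in turn.
Test x = 1: value = 18 ≠ 0.
Test x = -1: value = 84 ≠ 0.
Test x = 2: value = 0 ✓, so (x - 2) is a factor.
Synthetic division by (x - 2): bring down 1; 1(2) + 3 = 5; 5(2) - 34 = -24; (-24)(2) + 48 = 0 → quotient x^2 + 5x - 24, remainder 0.
Solve the quadratic x^2 + 5x - 24 = 0: discriminant = 5^2 - 4(1)(-24) = 25 + 96 = 121.
sqrt(121) = 11, so x = (-5 ± 11)/2: x = 3 or x = -8.

x = -8, x = 2, x = 3


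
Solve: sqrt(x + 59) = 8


Square both sides: x + 59 = 8^2 = 64
x = 64 - 59 = 5
x = 5
Check: sqrt(1*5 + 59) = sqrt(64) = 8 ✓

x = 5


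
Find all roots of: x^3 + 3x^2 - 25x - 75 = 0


Let p(x) = x^3 + 3x^2 - 25x - 75. By the rational root theorem (leading coefficient 1), any rational root is an integer divisor of 75: try ±1, ±2, ... in turn.
Test x = 1: value = -96 ≠ 0.
Test x = -1: value = -48 ≠ 0.
Test x = 3: value = -96 ≠ 0.
Test x = -3: value = 0 ✓, so (x + 3) is a factor.
Synthetic division by (x + 3): bring down 1; 1(-3) + 3 = 0; 0(-3) - 25 = -25; (-25)(-3) - 75 = 0 → quotient x^2 - 25, remainder 0.
Solve the quadratic x^2 - 25 = 0: discriminant = 0^2 - 4(1)(-25) = 0 + 100 = 100.
sqrt(100) = 10, so x = (0 ± 10)/2: x = 5 or x = -5.
Collecting all roots found:

x = -5, x = -3, x = 5


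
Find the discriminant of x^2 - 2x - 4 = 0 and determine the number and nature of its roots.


For ax^2 + bx + c = 0, discriminant D = b^2 - 4ac
Here a = 1, b = -2, c = -4
D = (-2)^2 - 4(1)(-4) = 4 + 16 = 20

D = 20 > 0 but not a perfect square
The equation has 2 distinct real irrational roots.

Discriminant = 20, 2 distinct real irrational roots


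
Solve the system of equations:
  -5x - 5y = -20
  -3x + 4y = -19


Using Cramer's rule:
Determinant D = (-5)(4) - (-3)(-5) = -20 - 15 = -35
Dx = (-20)(4) - (-19)(-5) = -80 - 95 = -175
Dy = (-5)(-19) - (-3)(-20) = 95 - 60 = 35
x = Dx/D = -175/-35 = 5
y = Dy/D = 35/-35 = -1

x = 5, y = -1


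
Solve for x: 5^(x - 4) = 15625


Express both sides with the same base.
15625 = 5^6
Since the bases match, equate exponents: x - 4 = 6
So x = 6 - (-4) = 10

x = 10


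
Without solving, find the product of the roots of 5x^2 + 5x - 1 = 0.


By Vieta's formulas for ax^2 + bx + c = 0:
  Sum of roots = -b/a
  Product of roots = c/a

Here a = 5, b = 5, c = -1
Sum = -(5)/5 = -1
Product = -1/5 = -1/5

Product = -1/5


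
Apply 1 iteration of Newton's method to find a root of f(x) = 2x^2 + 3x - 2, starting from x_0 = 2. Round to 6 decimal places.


Newton's method: x_(n+1) = x_n - f(x_n)/f'(x_n)
f(x) = 2x^2 + 3x - 2
f'(x) = 4x + 3

Iteration 1:
  f(2.000000) = 12.000000
  f'(2.000000) = 11.000000
  x_1 = 2.000000 - (12.000000)/(11.000000) = 0.909091

x_1 = 0.909091


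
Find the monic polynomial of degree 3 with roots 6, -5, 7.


A monic polynomial with roots 6, -5, 7 is:
p(x) = (x - 6)(x + 5)(x - 7)
After multiplying by (x - 6): x - 6
After multiplying by (x + 5): x^2 - x - 30
After multiplying by (x - 7): x^3 - 8x^2 - 23x + 210

x^3 - 8x^2 - 23x + 210


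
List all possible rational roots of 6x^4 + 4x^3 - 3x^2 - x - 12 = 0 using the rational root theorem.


Rational root theorem: possible roots are ±p/q where:
  p divides the constant term (-12): p ∈ {1, 2, 3, 4, 6, 12}
  q divides the leading coefficient (6): q ∈ {1, 2, 3, 6}

All possible rational roots: -12, -6, -4, -3, -2, -3/2, -4/3, -1, -2/3, -1/2, -1/3, -1/6, 1/6, 1/3, 1/2, 2/3, 1, 4/3, 3/2, 2, 3, 4, 6, 12

-12, -6, -4, -3, -2, -3/2, -4/3, -1, -2/3, -1/2, -1/3, -1/6, 1/6, 1/3, 1/2, 2/3, 1, 4/3, 3/2, 2, 3, 4, 6, 12


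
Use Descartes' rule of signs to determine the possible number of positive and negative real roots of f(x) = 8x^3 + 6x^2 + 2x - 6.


Descartes' rule of signs:

For positive roots, count sign changes in f(x) = 8x^3 + 6x^2 + 2x - 6:
Signs of coefficients: +, +, +, -
Number of sign changes: 1
Possible positive real roots: 1

For negative roots, examine f(-x) = -8x^3 + 6x^2 - 2x - 6:
Signs of coefficients: -, +, -, -
Number of sign changes: 2
Possible negative real roots: 2, 0

Positive roots: 1; Negative roots: 2 or 0


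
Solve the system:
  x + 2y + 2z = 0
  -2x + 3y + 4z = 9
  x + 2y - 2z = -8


Using Cramer's rule. Expand each determinant along the first row.
D  = 1*[3*(-2) - 4*2] - 2*[(-2)*(-2) - 4*1] + 2*[(-2)*2 - 3*1]
  = 1*(-14) - 2*(0) + 2*(-7) = -28
Dx = 0*[3*(-2) - 4*2] - 2*[9*(-2) - 4*(-8)] + 2*[9*2 - 3*(-8)]
  = 0*(-14) - 2*(14) + 2*(42) = 56
Dy = 1*[9*(-2) - 4*(-8)] - 0*[(-2)*(-2) - 4*1] + 2*[(-2)*(-8) - 9*1]
  = 1*(14) - 0*(0) + 2*(7) = 28
Dz = 1*[3*(-8) - 9*2] - 2*[(-2)*(-8) - 9*1] + 0*[(-2)*2 - 3*1]
  = 1*(-42) - 2*(7) + 0*(-7) = -56
x = Dx/D = 56/-28 = -2, y = Dy/D = 28/-28 = -1, z = Dz/D = -56/-28 = 2
Check eq1: (1)(-2) + (2)(-1) + (2)(2) = 0 = 0 ✓
Check eq2: (-2)(-2) + (3)(-1) + (4)(2) = 9 = 9 ✓
Check eq3: (1)(-2) + (2)(-1) + (-2)(2) = -8 = -8 ✓

x = -2, y = -1, z = 2


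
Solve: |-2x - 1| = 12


An absolute value equation |expr| = 12 gives two cases:
Case 1: -2x - 1 = 12
  -2x = 13, so x = -13/2
Case 2: -2x - 1 = -12
  -2x = -11, so x = 11/2

x = -13/2, x = 11/2


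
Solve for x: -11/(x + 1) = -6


Multiply both sides by (x + 1): -11 = -6(x + 1)
Distribute: -11 = -6x - 6
-6x = -11 + 6 = -5
x = 5/6

x = 5/6


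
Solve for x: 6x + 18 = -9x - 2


Starting with: 6x + 18 = -9x - 2
Move all x terms to left: (6 + 9)x = -2 - 18
Simplify: 15x = -20
Divide both sides by 15: x = -4/3

x = -4/3


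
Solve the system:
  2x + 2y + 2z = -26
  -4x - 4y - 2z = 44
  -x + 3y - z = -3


Using Cramer's rule. Expand each determinant along the first row.
D  = 2*[(-4)*(-1) - (-2)*3] - 2*[(-4)*(-1) - (-2)*(-1)] + 2*[(-4)*3 - (-4)*(-1)]
  = 2*(10) - 2*(2) + 2*(-16) = -16
Dx = (-26)*[(-4)*(-1) - (-2)*3] - 2*[44*(-1) - (-2)*(-3)] + 2*[44*3 - (-4)*(-3)]
  = (-26)*(10) - 2*(-50) + 2*(120) = 80
Dy = 2*[44*(-1) - (-2)*(-3)] - (-26)*[(-4)*(-1) - (-2)*(-1)] + 2*[(-4)*(-3) - 44*(-1)]
  = 2*(-50) - (-26)*(2) + 2*(56) = 64
Dz = 2*[(-4)*(-3) - 44*3] - 2*[(-4)*(-3) - 44*(-1)] + (-26)*[(-4)*3 - (-4)*(-1)]
  = 2*(-120) - 2*(56) + (-26)*(-16) = 64
x = Dx/D = 80/-16 = -5, y = Dy/D = 64/-16 = -4, z = Dz/D = 64/-16 = -4
Check eq1: (2)(-5) + (2)(-4) + (2)(-4) = -26 = -26 ✓
Check eq2: (-4)(-5) + (-4)(-4) + (-2)(-4) = 44 = 44 ✓
Check eq3: (-1)(-5) + (3)(-4) + (-1)(-4) = -3 = -3 ✓

x = -5, y = -4, z = -4


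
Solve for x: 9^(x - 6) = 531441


Express both sides with the same base.
531441 = 9^6
Since the bases match, equate exponents: x - 6 = 6
So x = 6 - (-6) = 12

x = 12


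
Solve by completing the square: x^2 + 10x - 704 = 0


Start: x^2 + 10x - 704 = 0
Move constant: x^2 + 10x = 704
Half of 10 is 5, squared is 25
Add 25 to both sides: x^2 + 10x + 25 = 729
(x + 5)^2 = 729
x + 5 = ±27
x = -5 + 27 = 22 or x = -5 - 27 = -32

x = -32, x = 22


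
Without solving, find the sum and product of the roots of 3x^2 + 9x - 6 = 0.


By Vieta's formulas for ax^2 + bx + c = 0:
  Sum of roots = -b/a
  Product of roots = c/a

Here a = 3, b = 9, c = -6
Sum = -(9)/3 = -3
Product = -6/3 = -2

Sum = -3, Product = -2


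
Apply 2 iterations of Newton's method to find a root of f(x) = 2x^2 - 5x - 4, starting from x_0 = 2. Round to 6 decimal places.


Newton's method: x_(n+1) = x_n - f(x_n)/f'(x_n)
f(x) = 2x^2 - 5x - 4
f'(x) = 4x - 5

Iteration 1:
  f(2.000000) = -6.000000
  f'(2.000000) = 3.000000
  x_1 = 2.000000 - (-6.000000)/(3.000000) = 4.000000

Iteration 2:
  f(4.000000) = 8.000000
  f'(4.000000) = 11.000000
  x_2 = 4.000000 - (8.000000)/(11.000000) = 3.272727

x_2 = 3.272727


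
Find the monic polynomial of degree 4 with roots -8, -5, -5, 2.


A monic polynomial with roots -8, -5, -5, 2 is:
p(x) = (x + 8)(x + 5)(x + 5)(x - 2)
After multiplying by (x + 8): x + 8
After multiplying by (x + 5): x^2 + 13x + 40
After multiplying by (x + 5): x^3 + 18x^2 + 105x + 200
After multiplying by (x - 2): x^4 + 16x^3 + 69x^2 - 10x - 400

x^4 + 16x^3 + 69x^2 - 10x - 400


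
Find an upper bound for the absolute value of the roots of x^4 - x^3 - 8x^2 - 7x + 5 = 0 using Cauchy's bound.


Cauchy's bound: all roots r satisfy |r| <= 1 + max(|a_i/a_n|) for i = 0,...,n-1
where a_n is the leading coefficient.

Coefficients: [1, -1, -8, -7, 5]
Leading coefficient a_n = 1
Ratios |a_i/a_n|: 1, 8, 7, 5
Maximum ratio: 8
Cauchy's bound: |r| <= 1 + 8 = 9

Upper bound = 9


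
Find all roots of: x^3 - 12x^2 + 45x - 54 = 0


Let p(x) = x^3 - 12x^2 + 45x - 54. By the rational root theorem (leading coefficient 1), any rational root is an integer divisor of 54: try ±1, ±2, ... in turn.
Test x = 1: value = -20 ≠ 0.
Test x = -1: value = -112 ≠ 0.
Test x = 2: value = -4 ≠ 0.
Test x = -2: value = -200 ≠ 0.
Test x = 3: value = 0 ✓, so (x - 3) is a factor.
Synthetic division by (x - 3): bring down 1; 1(3) - 12 = -9; (-9)(3) + 45 = 18; 18(3) - 54 = 0 → quotient x^2 - 9x + 18, remainder 0.
Solve the quadratic x^2 - 9x + 18 = 0: discriminant = (-9)^2 - 4(1)(18) = 81 - 72 = 9.
sqrt(9) = 3, so x = (9 ± 3)/2: x = 6 or x = 3.
Collecting all roots found:

x = 3 (multiplicity 2), x = 6


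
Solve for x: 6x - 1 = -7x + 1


Starting with: 6x - 1 = -7x + 1
Move all x terms to left: (6 + 7)x = 1 + 1
Simplify: 13x = 2
Divide both sides by 13: x = 2/13

x = 2/13


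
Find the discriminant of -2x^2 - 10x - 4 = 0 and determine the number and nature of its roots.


For ax^2 + bx + c = 0, discriminant D = b^2 - 4ac
Here a = -2, b = -10, c = -4
D = (-10)^2 - 4(-2)(-4) = 100 - 32 = 68

D = 68 > 0 but not a perfect square
The equation has 2 distinct real irrational roots.

Discriminant = 68, 2 distinct real irrational roots


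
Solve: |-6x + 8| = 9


An absolute value equation |expr| = 9 gives two cases:
Case 1: -6x + 8 = 9
  -6x = 1, so x = -1/6
Case 2: -6x + 8 = -9
  -6x = -17, so x = 17/6

x = -1/6, x = 17/6


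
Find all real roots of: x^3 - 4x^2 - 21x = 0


The constant term is 0, so x = 0 is a root. Factor out x:
  x(x^2 - 4x - 21) = 0
Solve the quadratic x^2 - 4x - 21 = 0: discriminant = (-4)^2 - 4(1)(-21) = 16 + 84 = 100.
sqrt(100) = 10, so x = (4 ± 10)/2: x = 7 or x = -3.

x = -3, x = 0, x = 7


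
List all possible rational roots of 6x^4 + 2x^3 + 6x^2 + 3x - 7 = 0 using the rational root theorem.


Rational root theorem: possible roots are ±p/q where:
  p divides the constant term (-7): p ∈ {1, 7}
  q divides the leading coefficient (6): q ∈ {1, 2, 3, 6}

All possible rational roots: -7, -7/2, -7/3, -7/6, -1, -1/2, -1/3, -1/6, 1/6, 1/3, 1/2, 1, 7/6, 7/3, 7/2, 7

-7, -7/2, -7/3, -7/6, -1, -1/2, -1/3, -1/6, 1/6, 1/3, 1/2, 1, 7/6, 7/3, 7/2, 7


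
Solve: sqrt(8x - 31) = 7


Square both sides: 8x - 31 = 7^2 = 49
8x = 49 + 31 = 80
x = 10
Check: sqrt(8*10 - 31) = sqrt(49) = 7 ✓

x = 10


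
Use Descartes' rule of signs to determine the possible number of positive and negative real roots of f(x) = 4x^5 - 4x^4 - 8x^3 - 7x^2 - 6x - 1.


Descartes' rule of signs:

For positive roots, count sign changes in f(x) = 4x^5 - 4x^4 - 8x^3 - 7x^2 - 6x - 1:
Signs of coefficients: +, -, -, -, -, -
Number of sign changes: 1
Possible positive real roots: 1

For negative roots, examine f(-x) = -4x^5 - 4x^4 + 8x^3 - 7x^2 + 6x - 1:
Signs of coefficients: -, -, +, -, +, -
Number of sign changes: 4
Possible negative real roots: 4, 2, 0

Positive roots: 1; Negative roots: 4 or 2 or 0


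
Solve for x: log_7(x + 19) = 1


Convert to exponential form: x + 19 = 7^1 = 7
x = 7 - 19 = -12
Check: log_7(-12 + 19) = log_7(7) = log_7(7) = 1 ✓

x = -12


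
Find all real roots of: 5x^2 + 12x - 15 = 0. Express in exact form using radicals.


Using the quadratic formula: x = (-b ± sqrt(b^2 - 4ac)) / (2a)
Here a = 5, b = 12, c = -15
Discriminant = b^2 - 4ac = 12^2 - 4(5)(-15) = 144 + 300 = 444
Since discriminant = 444 > 0, there are two real roots.
x = (-12 ± 2*sqrt(111)) / 10
Simplifying: x = (-6 ± sqrt(111)) / 5
Numerically: x ≈ 0.9071 or x ≈ -3.3071

x = (-6 + sqrt(111)) / 5 or x = (-6 - sqrt(111)) / 5


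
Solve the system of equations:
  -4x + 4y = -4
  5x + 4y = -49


Using Cramer's rule:
Determinant D = (-4)(4) - (5)(4) = -16 - 20 = -36
Dx = (-4)(4) - (-49)(4) = -16 + 196 = 180
Dy = (-4)(-49) - (5)(-4) = 196 + 20 = 216
x = Dx/D = 180/-36 = -5
y = Dy/D = 216/-36 = -6

x = -5, y = -6


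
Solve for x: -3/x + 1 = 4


Subtract 1 from both sides: -3/x = 3
Multiply both sides by x: -3 = 3 * x
Divide by 3: x = -1

x = -1


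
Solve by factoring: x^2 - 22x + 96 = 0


We need two numbers that multiply to 96 and add to -22.
Those numbers are -16 and -6 (since (-16) * (-6) = 96 and (-16) + (-6) = -22).
So x^2 - 22x + 96 = (x - 16)(x - 6) = 0
Setting each factor to zero: x = 16 or x = 6

x = 6, x = 16


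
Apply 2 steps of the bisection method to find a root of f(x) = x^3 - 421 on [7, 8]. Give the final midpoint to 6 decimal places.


f(x) = x^3 - 421
f(7) = -78 < 0
f(8) = 91 > 0

Step 1: midpoint = (7.000000 + 8.000000)/2 = 7.500000
  f(7.500000) = 0.875000
  f(mid) > 0, so root is in [7.000000, 7.500000]

Step 2: midpoint = (7.000000 + 7.500000)/2 = 7.250000
  f(7.250000) = -39.921875
  f(mid) < 0, so root is in [7.250000, 7.500000]

midpoint = 7.250000


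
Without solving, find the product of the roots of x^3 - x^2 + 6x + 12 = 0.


By Vieta's formulas for x^3 + bx^2 + cx + d = 0:
  r1 + r2 + r3 = -b/a = 1
  r1*r2 + r1*r3 + r2*r3 = c/a = 6
  r1*r2*r3 = -d/a = -12


Product = -12


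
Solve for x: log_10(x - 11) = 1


Convert to exponential form: x - 11 = 10^1 = 10
x = 10 + 11 = 21
Check: log_10(21 - 11) = log_10(10) = log_10(10) = 1 ✓

x = 21


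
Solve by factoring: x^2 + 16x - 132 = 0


We need two numbers that multiply to -132 and add to 16.
Those numbers are -6 and 22 (since (-6) * 22 = -132 and (-6) + 22 = 16).
So x^2 + 16x - 132 = (x - 6)(x + 22) = 0
Setting each factor to zero: x = 6 or x = -22

x = -22, x = 6


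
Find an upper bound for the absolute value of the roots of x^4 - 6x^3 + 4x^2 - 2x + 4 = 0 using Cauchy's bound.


Cauchy's bound: all roots r satisfy |r| <= 1 + max(|a_i/a_n|) for i = 0,...,n-1
where a_n is the leading coefficient.

Coefficients: [1, -6, 4, -2, 4]
Leading coefficient a_n = 1
Ratios |a_i/a_n|: 6, 4, 2, 4
Maximum ratio: 6
Cauchy's bound: |r| <= 1 + 6 = 7

Upper bound = 7


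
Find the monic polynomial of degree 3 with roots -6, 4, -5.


A monic polynomial with roots -6, 4, -5 is:
p(x) = (x + 6)(x - 4)(x + 5)
After multiplying by (x + 6): x + 6
After multiplying by (x - 4): x^2 + 2x - 24
After multiplying by (x + 5): x^3 + 7x^2 - 14x - 120

x^3 + 7x^2 - 14x - 120


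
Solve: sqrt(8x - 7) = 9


Square both sides: 8x - 7 = 9^2 = 81
8x = 81 + 7 = 88
x = 11
Check: sqrt(8*11 - 7) = sqrt(81) = 9 ✓

x = 11


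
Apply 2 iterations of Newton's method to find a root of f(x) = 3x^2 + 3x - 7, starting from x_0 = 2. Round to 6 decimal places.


Newton's method: x_(n+1) = x_n - f(x_n)/f'(x_n)
f(x) = 3x^2 + 3x - 7
f'(x) = 6x + 3

Iteration 1:
  f(2.000000) = 11.000000
  f'(2.000000) = 15.000000
  x_1 = 2.000000 - (11.000000)/(15.000000) = 1.266667

Iteration 2:
  f(1.266667) = 1.613333
  f'(1.266667) = 10.600000
  x_2 = 1.266667 - (1.613333)/(10.600000) = 1.114465

x_2 = 1.114465


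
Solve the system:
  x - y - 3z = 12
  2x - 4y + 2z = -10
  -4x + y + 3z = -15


Using Cramer's rule. Expand each determinant along the first row.
D  = 1*[(-4)*3 - 2*1] - (-1)*[2*3 - 2*(-4)] + (-3)*[2*1 - (-4)*(-4)]
  = 1*(-14) - (-1)*(14) + (-3)*(-14) = 42
Dx = 12*[(-4)*3 - 2*1] - (-1)*[(-10)*3 - 2*(-15)] + (-3)*[(-10)*1 - (-4)*(-15)]
  = 12*(-14) - (-1)*(0) + (-3)*(-70) = 42
Dy = 1*[(-10)*3 - 2*(-15)] - 12*[2*3 - 2*(-4)] + (-3)*[2*(-15) - (-10)*(-4)]
  = 1*(0) - 12*(14) + (-3)*(-70) = 42
Dz = 1*[(-4)*(-15) - (-10)*1] - (-1)*[2*(-15) - (-10)*(-4)] + 12*[2*1 - (-4)*(-4)]
  = 1*(70) - (-1)*(-70) + 12*(-14) = -168
x = Dx/D = 42/42 = 1, y = Dy/D = 42/42 = 1, z = Dz/D = -168/42 = -4
Check eq1: (1)(1) + (-1)(1) + (-3)(-4) = 12 = 12 ✓
Check eq2: (2)(1) + (-4)(1) + (2)(-4) = -10 = -10 ✓
Check eq3: (-4)(1) + (1)(1) + (3)(-4) = -15 = -15 ✓

x = 1, y = 1, z = -4


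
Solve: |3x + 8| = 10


An absolute value equation |expr| = 10 gives two cases:
Case 1: 3x + 8 = 10
  3x = 2, so x = 2/3
Case 2: 3x + 8 = -10
  3x = -18, so x = -6

x = -6, x = 2/3


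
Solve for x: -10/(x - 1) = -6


Multiply both sides by (x - 1): -10 = -6(x - 1)
Distribute: -10 = -6x + 6
-6x = -10 - 6 = -16
x = 8/3

x = 8/3


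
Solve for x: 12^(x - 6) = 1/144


Express both sides with the same base.
1/144 = 12^(-2)
Since the bases match, equate exponents: x - 6 = -2
So x = -2 - (-6) = 4

x = 4


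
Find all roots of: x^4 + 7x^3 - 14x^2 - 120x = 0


The constant term is 0, so x = 0 is a root. Factor out x:
  x^3 + 7x^2 - 14x - 120 = 0
Let p(x) = x^3 + 7x^2 - 14x - 120. By the rational root theorem (leading coefficient 1), any rational root is an integer divisor of 120: try ±1, ±2, ... in turn.
Test x = 1: value = -126 ≠ 0.
Test x = -1: value = -100 ≠ 0.
Test x = 2: value = -112 ≠ 0.
Test x = -2: value = -72 ≠ 0.
Test x = 3: value = -72 ≠ 0.
Test x = -3: value = -42 ≠ 0.
Test x = 4: value = 0 ✓, so (x - 4) is a factor.
Synthetic division by (x - 4): bring down 1; 1(4) + 7 = 11; 11(4) - 14 = 30; 30(4) - 120 = 0 → quotient x^2 + 11x + 30, remainder 0.
Solve the quadratic x^2 + 11x + 30 = 0: discriminant = 11^2 - 4(1)(30) = 121 - 120 = 1.
sqrt(1) = 1, so x = (-11 ± 1)/2: x = -5 or x = -6.
Collecting all roots found:

x = -6, x = -5, x = 0, x = 4


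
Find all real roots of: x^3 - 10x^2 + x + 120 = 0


Let p(x) = x^3 - 10x^2 + x + 120. By the rational root theorem (leading coefficient 1), any rational root is an integer divisor of 120: try ±1, ±2, ... in turn.
Test x = 1: value = 112 ≠ 0.
Test x = -1: value = 108 ≠ 0.
Test x = 2: value = 90 ≠ 0.
Test x = -2: value = 70 ≠ 0.
Test x = 3: value = 60 ≠ 0.
Test x = -3: value = 0 ✓, so (x + 3) is a factor.
Synthetic division by (x + 3): bring down 1; 1(-3) - 10 = -13; (-13)(-3) + 1 = 40; 40(-3) + 120 = 0 → quotient x^2 - 13x + 40, remainder 0.
Solve the quadratic x^2 - 13x + 40 = 0: discriminant = (-13)^2 - 4(1)(40) = 169 - 160 = 9.
sqrt(9) = 3, so x = (13 ± 3)/2: x = 8 or x = 5.

x = -3, x = 5, x = 8


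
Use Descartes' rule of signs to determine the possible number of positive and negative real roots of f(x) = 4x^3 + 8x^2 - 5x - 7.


Descartes' rule of signs:

For positive roots, count sign changes in f(x) = 4x^3 + 8x^2 - 5x - 7:
Signs of coefficients: +, +, -, -
Number of sign changes: 1
Possible positive real roots: 1

For negative roots, examine f(-x) = -4x^3 + 8x^2 + 5x - 7:
Signs of coefficients: -, +, +, -
Number of sign changes: 2
Possible negative real roots: 2, 0

Positive roots: 1; Negative roots: 2 or 0


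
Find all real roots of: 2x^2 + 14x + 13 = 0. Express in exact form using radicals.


Using the quadratic formula: x = (-b ± sqrt(b^2 - 4ac)) / (2a)
Here a = 2, b = 14, c = 13
Discriminant = b^2 - 4ac = 14^2 - 4(2)(13) = 196 - 104 = 92
Since discriminant = 92 > 0, there are two real roots.
x = (-14 ± 2*sqrt(23)) / 4
Simplifying: x = (-7 ± sqrt(23)) / 2
Numerically: x ≈ -1.1021 or x ≈ -5.8979

x = (-7 + sqrt(23)) / 2 or x = (-7 - sqrt(23)) / 2


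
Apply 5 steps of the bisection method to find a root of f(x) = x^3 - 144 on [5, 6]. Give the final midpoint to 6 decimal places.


f(x) = x^3 - 144
f(5) = -19 < 0
f(6) = 72 > 0

Step 1: midpoint = (5.000000 + 6.000000)/2 = 5.500000
  f(5.500000) = 22.375000
  f(mid) > 0, so root is in [5.000000, 5.500000]

Step 2: midpoint = (5.000000 + 5.500000)/2 = 5.250000
  f(5.250000) = 0.703125
  f(mid) > 0, so root is in [5.000000, 5.250000]

Step 3: midpoint = (5.000000 + 5.250000)/2 = 5.125000
  f(5.125000) = -9.388672
  f(mid) < 0, so root is in [5.125000, 5.250000]

Step 4: midpoint = (5.125000 + 5.250000)/2 = 5.187500
  f(5.187500) = -4.403564
  f(mid) < 0, so root is in [5.187500, 5.250000]

Step 5: midpoint = (5.187500 + 5.250000)/2 = 5.218750
  f(5.218750) = -1.865509
  f(mid) < 0, so root is in [5.218750, 5.250000]

midpoint = 5.218750


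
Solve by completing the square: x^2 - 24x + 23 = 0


Start: x^2 - 24x + 23 = 0
Move constant: x^2 - 24x = -23
Half of -24 is -12, squared is 144
Add 144 to both sides: x^2 - 24x + 144 = 121
(x - 12)^2 = 121
x - 12 = ±11
x = 12 + 11 = 23 or x = 12 - 11 = 1

x = 1, x = 23


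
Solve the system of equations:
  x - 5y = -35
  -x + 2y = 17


Using Cramer's rule:
Determinant D = (1)(2) - (-1)(-5) = 2 - 5 = -3
Dx = (-35)(2) - (17)(-5) = -70 + 85 = 15
Dy = (1)(17) - (-1)(-35) = 17 - 35 = -18
x = Dx/D = 15/-3 = -5
y = Dy/D = -18/-3 = 6

x = -5, y = 6


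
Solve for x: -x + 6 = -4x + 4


Starting with: -x + 6 = -4x + 4
Move all x terms to left: (-1 + 4)x = 4 - 6
Simplify: 3x = -2
Divide both sides by 3: x = -2/3

x = -2/3


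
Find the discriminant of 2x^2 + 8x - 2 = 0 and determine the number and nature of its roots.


For ax^2 + bx + c = 0, discriminant D = b^2 - 4ac
Here a = 2, b = 8, c = -2
D = (8)^2 - 4(2)(-2) = 64 + 16 = 80

D = 80 > 0 but not a perfect square
The equation has 2 distinct real irrational roots.

Discriminant = 80, 2 distinct real irrational roots


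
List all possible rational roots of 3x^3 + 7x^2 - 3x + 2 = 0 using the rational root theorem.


Rational root theorem: possible roots are ±p/q where:
  p divides the constant term (2): p ∈ {1, 2}
  q divides the leading coefficient (3): q ∈ {1, 3}

All possible rational roots: -2, -1, -2/3, -1/3, 1/3, 2/3, 1, 2

-2, -1, -2/3, -1/3, 1/3, 2/3, 1, 2


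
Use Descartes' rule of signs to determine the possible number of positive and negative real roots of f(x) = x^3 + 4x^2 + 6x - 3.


Descartes' rule of signs:

For positive roots, count sign changes in f(x) = x^3 + 4x^2 + 6x - 3:
Signs of coefficients: +, +, +, -
Number of sign changes: 1
Possible positive real roots: 1

For negative roots, examine f(-x) = -x^3 + 4x^2 - 6x - 3:
Signs of coefficients: -, +, -, -
Number of sign changes: 2
Possible negative real roots: 2, 0

Positive roots: 1; Negative roots: 2 or 0


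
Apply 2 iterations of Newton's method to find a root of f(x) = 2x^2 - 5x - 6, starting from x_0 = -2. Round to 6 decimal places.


Newton's method: x_(n+1) = x_n - f(x_n)/f'(x_n)
f(x) = 2x^2 - 5x - 6
f'(x) = 4x - 5

Iteration 1:
  f(-2.000000) = 12.000000
  f'(-2.000000) = -13.000000
  x_1 = -2.000000 - (12.000000)/(-13.000000) = -1.076923

Iteration 2:
  f(-1.076923) = 1.704142
  f'(-1.076923) = -9.307692
  x_2 = -1.076923 - (1.704142)/(-9.307692) = -0.893833

x_2 = -0.893833


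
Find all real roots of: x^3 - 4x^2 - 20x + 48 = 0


Let p(x) = x^3 - 4x^2 - 20x + 48. By the rational root theorem (leading coefficient 1), any rational root is an integer divisor of 48: try ±1, ±2, ... in turn.
Test x = 1: value = 25 ≠ 0.
Test x = -1: value = 63 ≠ 0.
Test x = 2: value = 0 ✓, so (x - 2) is a factor.
Synthetic division by (x - 2): bring down 1; 1(2) - 4 = -2; (-2)(2) - 20 = -24; (-24)(2) + 48 = 0 → quotient x^2 - 2x - 24, remainder 0.
Solve the quadratic x^2 - 2x - 24 = 0: discriminant = (-2)^2 - 4(1)(-24) = 4 + 96 = 100.
sqrt(100) = 10, so x = (2 ± 10)/2: x = 6 or x = -4.

x = -4, x = 2, x = 6


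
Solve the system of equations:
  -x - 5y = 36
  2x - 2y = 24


Using Cramer's rule:
Determinant D = (-1)(-2) - (2)(-5) = 2 + 10 = 12
Dx = (36)(-2) - (24)(-5) = -72 + 120 = 48
Dy = (-1)(24) - (2)(36) = -24 - 72 = -96
x = Dx/D = 48/12 = 4
y = Dy/D = -96/12 = -8

x = 4, y = -8


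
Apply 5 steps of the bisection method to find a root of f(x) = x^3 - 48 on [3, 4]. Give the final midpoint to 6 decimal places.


f(x) = x^3 - 48
f(3) = -21 < 0
f(4) = 16 > 0

Step 1: midpoint = (3.000000 + 4.000000)/2 = 3.500000
  f(3.500000) = -5.125000
  f(mid) < 0, so root is in [3.500000, 4.000000]

Step 2: midpoint = (3.500000 + 4.000000)/2 = 3.750000
  f(3.750000) = 4.734375
  f(mid) > 0, so root is in [3.500000, 3.750000]

Step 3: midpoint = (3.500000 + 3.750000)/2 = 3.625000
  f(3.625000) = -0.365234
  f(mid) < 0, so root is in [3.625000, 3.750000]

Step 4: midpoint = (3.625000 + 3.750000)/2 = 3.687500
  f(3.687500) = 2.141357
  f(mid) > 0, so root is in [3.625000, 3.687500]

Step 5: midpoint = (3.625000 + 3.687500)/2 = 3.656250
  f(3.656250) = 0.877350
  f(mid) > 0, so root is in [3.625000, 3.656250]

midpoint = 3.656250


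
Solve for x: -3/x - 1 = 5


Subtract -1 from both sides: -3/x = 6
Multiply both sides by x: -3 = 6 * x
Divide by 6: x = -1/2

x = -1/2


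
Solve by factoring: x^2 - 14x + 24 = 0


We need two numbers that multiply to 24 and add to -14.
Those numbers are -12 and -2 (since (-12) * (-2) = 24 and (-12) + (-2) = -14).
So x^2 - 14x + 24 = (x - 12)(x - 2) = 0
Setting each factor to zero: x = 12 or x = 2

x = 2, x = 12


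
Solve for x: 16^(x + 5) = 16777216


Express both sides with the same base.
16777216 = 16^6
Since the bases match, equate exponents: x + 5 = 6
So x = 6 - (5) = 1

x = 1


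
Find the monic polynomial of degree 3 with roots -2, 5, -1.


A monic polynomial with roots -2, 5, -1 is:
p(x) = (x + 2)(x - 5)(x + 1)
After multiplying by (x + 2): x + 2
After multiplying by (x - 5): x^2 - 3x - 10
After multiplying by (x + 1): x^3 - 2x^2 - 13x - 10

x^3 - 2x^2 - 13x - 10


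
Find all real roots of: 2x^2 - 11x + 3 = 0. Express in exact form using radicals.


Using the quadratic formula: x = (-b ± sqrt(b^2 - 4ac)) / (2a)
Here a = 2, b = -11, c = 3
Discriminant = b^2 - 4ac = (-11)^2 - 4(2)(3) = 121 - 24 = 97
Since discriminant = 97 > 0, there are two real roots.
x = (11 ± sqrt(97)) / 4
Numerically: x ≈ 5.2122 or x ≈ 0.2878

x = (11 + sqrt(97)) / 4 or x = (11 - sqrt(97)) / 4


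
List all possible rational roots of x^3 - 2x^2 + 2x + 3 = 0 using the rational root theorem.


Rational root theorem: possible roots are ±p/q where:
  p divides the constant term (3): p ∈ {1, 3}
  q divides the leading coefficient (1): q ∈ {1}

All possible rational roots: -3, -1, 1, 3

-3, -1, 1, 3


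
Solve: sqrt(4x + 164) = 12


Square both sides: 4x + 164 = 12^2 = 144
4x = 144 - 164 = -20
x = -5
Check: sqrt(4*(-5) + 164) = sqrt(144) = 12 ✓

x = -5


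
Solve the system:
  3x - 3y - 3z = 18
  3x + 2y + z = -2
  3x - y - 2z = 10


Using Cramer's rule. Expand each determinant along the first row.
D  = 3*[2*(-2) - 1*(-1)] - (-3)*[3*(-2) - 1*3] + (-3)*[3*(-1) - 2*3]
  = 3*(-3) - (-3)*(-9) + (-3)*(-9) = -9
Dx = 18*[2*(-2) - 1*(-1)] - (-3)*[(-2)*(-2) - 1*10] + (-3)*[(-2)*(-1) - 2*10]
  = 18*(-3) - (-3)*(-6) + (-3)*(-18) = -18
Dy = 3*[(-2)*(-2) - 1*10] - 18*[3*(-2) - 1*3] + (-3)*[3*10 - (-2)*3]
  = 3*(-6) - 18*(-9) + (-3)*(36) = 36
Dz = 3*[2*10 - (-2)*(-1)] - (-3)*[3*10 - (-2)*3] + 18*[3*(-1) - 2*3]
  = 3*(18) - (-3)*(36) + 18*(-9) = 0
x = Dx/D = -18/-9 = 2, y = Dy/D = 36/-9 = -4, z = Dz/D = 0/-9 = 0
Check eq1: (3)(2) + (-3)(-4) + (-3)(0) = 18 = 18 ✓
Check eq2: (3)(2) + (2)(-4) + (1)(0) = -2 = -2 ✓
Check eq3: (3)(2) + (-1)(-4) + (-2)(0) = 10 = 10 ✓

x = 2, y = -4, z = 0


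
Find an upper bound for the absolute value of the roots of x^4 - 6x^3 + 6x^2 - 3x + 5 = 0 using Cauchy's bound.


Cauchy's bound: all roots r satisfy |r| <= 1 + max(|a_i/a_n|) for i = 0,...,n-1
where a_n is the leading coefficient.

Coefficients: [1, -6, 6, -3, 5]
Leading coefficient a_n = 1
Ratios |a_i/a_n|: 6, 6, 3, 5
Maximum ratio: 6
Cauchy's bound: |r| <= 1 + 6 = 7

Upper bound = 7


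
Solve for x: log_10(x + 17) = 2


Convert to exponential form: x + 17 = 10^2 = 100
x = 100 - 17 = 83
Check: log_10(83 + 17) = log_10(100) = log_10(100) = 2 ✓

x = 83


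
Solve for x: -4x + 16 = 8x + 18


Starting with: -4x + 16 = 8x + 18
Move all x terms to left: (-4 - 8)x = 18 - 16
Simplify: -12x = 2
Divide both sides by -12: x = -1/6

x = -1/6


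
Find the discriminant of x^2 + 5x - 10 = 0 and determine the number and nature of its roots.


For ax^2 + bx + c = 0, discriminant D = b^2 - 4ac
Here a = 1, b = 5, c = -10
D = (5)^2 - 4(1)(-10) = 25 + 40 = 65

D = 65 > 0 but not a perfect square
The equation has 2 distinct real irrational roots.

Discriminant = 65, 2 distinct real irrational roots


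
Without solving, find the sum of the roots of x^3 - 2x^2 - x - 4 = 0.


By Vieta's formulas for x^3 + bx^2 + cx + d = 0:
  r1 + r2 + r3 = -b/a = 2
  r1*r2 + r1*r3 + r2*r3 = c/a = -1
  r1*r2*r3 = -d/a = 4


Sum = 2


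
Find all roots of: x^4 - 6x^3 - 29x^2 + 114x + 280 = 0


Let p(x) = x^4 - 6x^3 - 29x^2 + 114x + 280. By the rational root theorem (leading coefficient 1), any rational root is an integer divisor of 280: try ±1, ±2, ... in turn.
Test x = 1: value = 360 ≠ 0.
Test x = -1: value = 144 ≠ 0.
Test x = 2: value = 360 ≠ 0.
Test x = -2: value = 0 ✓, so (x + 2) is a factor.
Synthetic division by (x + 2): bring down 1; 1(-2) - 6 = -8; (-8)(-2) - 29 = -13; (-13)(-2) + 114 = 140; 140(-2) + 280 = 0 → quotient x^3 - 8x^2 - 13x + 140, remainder 0.
Continue with the quotient x^3 - 8x^2 - 13x + 140 (candidates must divide 140; re-test x = -2 first in case it repeats).
Test x = -2: value = 126 ≠ 0.
Test x = 4: value = 24 ≠ 0.
Test x = -4: value = 0 ✓, so (x + 4) is a factor.
Synthetic division by (x + 4): bring down 1; 1(-4) - 8 = -12; (-12)(-4) - 13 = 35; 35(-4) + 140 = 0 → quotient x^2 - 12x + 35, remainder 0.
Solve the quadratic x^2 - 12x + 35 = 0: discriminant = (-12)^2 - 4(1)(35) = 144 - 140 = 4.
sqrt(4) = 2, so x = (12 ± 2)/2: x = 7 or x = 5.
Collecting all roots found:

x = -4, x = -2, x = 5, x = 7


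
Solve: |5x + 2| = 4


An absolute value equation |expr| = 4 gives two cases:
Case 1: 5x + 2 = 4
  5x = 2, so x = 2/5
Case 2: 5x + 2 = -4
  5x = -6, so x = -6/5

x = -6/5, x = 2/5


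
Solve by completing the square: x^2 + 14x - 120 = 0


Start: x^2 + 14x - 120 = 0
Move constant: x^2 + 14x = 120
Half of 14 is 7, squared is 49
Add 49 to both sides: x^2 + 14x + 49 = 169
(x + 7)^2 = 169
x + 7 = ±13
x = -7 + 13 = 6 or x = -7 - 13 = -20

x = -20, x = 6


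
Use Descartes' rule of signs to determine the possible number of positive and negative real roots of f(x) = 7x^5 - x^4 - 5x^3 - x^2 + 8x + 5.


Descartes' rule of signs:

For positive roots, count sign changes in f(x) = 7x^5 - x^4 - 5x^3 - x^2 + 8x + 5:
Signs of coefficients: +, -, -, -, +, +
Number of sign changes: 2
Possible positive real roots: 2, 0

For negative roots, examine f(-x) = -7x^5 - x^4 + 5x^3 - x^2 - 8x + 5:
Signs of coefficients: -, -, +, -, -, +
Number of sign changes: 3
Possible negative real roots: 3, 1

Positive roots: 2 or 0; Negative roots: 3 or 1


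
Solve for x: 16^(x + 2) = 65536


Express both sides with the same base.
65536 = 16^4
Since the bases match, equate exponents: x + 2 = 4
So x = 4 - (2) = 2

x = 2


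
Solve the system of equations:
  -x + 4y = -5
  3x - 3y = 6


Using Cramer's rule:
Determinant D = (-1)(-3) - (3)(4) = 3 - 12 = -9
Dx = (-5)(-3) - (6)(4) = 15 - 24 = -9
Dy = (-1)(6) - (3)(-5) = -6 + 15 = 9
x = Dx/D = -9/-9 = 1
y = Dy/D = 9/-9 = -1

x = 1, y = -1


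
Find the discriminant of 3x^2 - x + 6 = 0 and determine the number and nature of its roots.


For ax^2 + bx + c = 0, discriminant D = b^2 - 4ac
Here a = 3, b = -1, c = 6
D = (-1)^2 - 4(3)(6) = 1 - 72 = -71

D = -71 < 0
The equation has no real roots (2 complex conjugate roots).

Discriminant = -71, no real roots (2 complex conjugate roots)


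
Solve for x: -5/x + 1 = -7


Subtract 1 from both sides: -5/x = -8
Multiply both sides by x: -5 = -8 * x
Divide by -8: x = 5/8

x = 5/8


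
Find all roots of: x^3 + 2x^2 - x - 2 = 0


Let p(x) = x^3 + 2x^2 - x - 2. By the rational root theorem (leading coefficient 1), any rational root is an integer divisor of 2: try ±1, ±2, ... in turn.
Test x = 1: value = 0 ✓, so (x - 1) is a factor.
Synthetic division by (x - 1): bring down 1; 1(1) + 2 = 3; 3(1) - 1 = 2; 2(1) - 2 = 0 → quotient x^2 + 3x + 2, remainder 0.
Solve the quadratic x^2 + 3x + 2 = 0: discriminant = 3^2 - 4(1)(2) = 9 - 8 = 1.
sqrt(1) = 1, so x = (-3 ± 1)/2: x = -1 or x = -2.
Collecting all roots found:

x = -2, x = -1, x = 1


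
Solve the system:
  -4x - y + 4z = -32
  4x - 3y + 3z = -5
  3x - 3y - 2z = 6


Using Cramer's rule. Expand each determinant along the first row.
D  = (-4)*[(-3)*(-2) - 3*(-3)] - (-1)*[4*(-2) - 3*3] + 4*[4*(-3) - (-3)*3]
  = (-4)*(15) - (-1)*(-17) + 4*(-3) = -89
Dx = (-32)*[(-3)*(-2) - 3*(-3)] - (-1)*[(-5)*(-2) - 3*6] + 4*[(-5)*(-3) - (-3)*6]
  = (-32)*(15) - (-1)*(-8) + 4*(33) = -356
Dy = (-4)*[(-5)*(-2) - 3*6] - (-32)*[4*(-2) - 3*3] + 4*[4*6 - (-5)*3]
  = (-4)*(-8) - (-32)*(-17) + 4*(39) = -356
Dz = (-4)*[(-3)*6 - (-5)*(-3)] - (-1)*[4*6 - (-5)*3] + (-32)*[4*(-3) - (-3)*3]
  = (-4)*(-33) - (-1)*(39) + (-32)*(-3) = 267
x = Dx/D = -356/-89 = 4, y = Dy/D = -356/-89 = 4, z = Dz/D = 267/-89 = -3
Check eq1: (-4)(4) + (-1)(4) + (4)(-3) = -32 = -32 ✓
Check eq2: (4)(4) + (-3)(4) + (3)(-3) = -5 = -5 ✓
Check eq3: (3)(4) + (-3)(4) + (-2)(-3) = 6 = 6 ✓

x = 4, y = 4, z = -3


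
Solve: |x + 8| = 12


An absolute value equation |expr| = 12 gives two cases:
Case 1: x + 8 = 12
  x = 4, so x = 4
Case 2: x + 8 = -12
  x = -20, so x = -20

x = -20, x = 4


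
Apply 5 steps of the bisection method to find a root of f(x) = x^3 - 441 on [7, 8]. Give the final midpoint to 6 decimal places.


f(x) = x^3 - 441
f(7) = -98 < 0
f(8) = 71 > 0

Step 1: midpoint = (7.000000 + 8.000000)/2 = 7.500000
  f(7.500000) = -19.125000
  f(mid) < 0, so root is in [7.500000, 8.000000]

Step 2: midpoint = (7.500000 + 8.000000)/2 = 7.750000
  f(7.750000) = 24.484375
  f(mid) > 0, so root is in [7.500000, 7.750000]

Step 3: midpoint = (7.500000 + 7.750000)/2 = 7.625000
  f(7.625000) = 2.322266
  f(mid) > 0, so root is in [7.500000, 7.625000]

Step 4: midpoint = (7.500000 + 7.625000)/2 = 7.562500
  f(7.562500) = -8.489990
  f(mid) < 0, so root is in [7.562500, 7.625000]

Step 5: midpoint = (7.562500 + 7.625000)/2 = 7.593750
  f(7.593750) = -3.106110
  f(mid) < 0, so root is in [7.593750, 7.625000]

midpoint = 7.593750


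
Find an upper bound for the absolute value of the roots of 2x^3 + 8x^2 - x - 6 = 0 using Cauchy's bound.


Cauchy's bound: all roots r satisfy |r| <= 1 + max(|a_i/a_n|) for i = 0,...,n-1
where a_n is the leading coefficient.

Coefficients: [2, 8, -1, -6]
Leading coefficient a_n = 2
Ratios |a_i/a_n|: 4, 1/2, 3
Maximum ratio: 4
Cauchy's bound: |r| <= 1 + 4 = 5

Upper bound = 5


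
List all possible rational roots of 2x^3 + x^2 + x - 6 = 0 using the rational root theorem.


Rational root theorem: possible roots are ±p/q where:
  p divides the constant term (-6): p ∈ {1, 2, 3, 6}
  q divides the leading coefficient (2): q ∈ {1, 2}

All possible rational roots: -6, -3, -2, -3/2, -1, -1/2, 1/2, 1, 3/2, 2, 3, 6

-6, -3, -2, -3/2, -1, -1/2, 1/2, 1, 3/2, 2, 3, 6


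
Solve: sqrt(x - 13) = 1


Square both sides: x - 13 = 1^2 = 1
x = 1 + 13 = 14
x = 14
Check: sqrt(1*14 - 13) = sqrt(1) = 1 ✓

x = 14


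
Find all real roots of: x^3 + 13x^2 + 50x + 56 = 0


Let p(x) = x^3 + 13x^2 + 50x + 56. By the rational root theorem (leading coefficient 1), any rational root is an integer divisor of 56: try ±1, ±2, ... in turn.
Test x = 1: value = 120 ≠ 0.
Test x = -1: value = 18 ≠ 0.
Test x = 2: value = 216 ≠ 0.
Test x = -2: value = 0 ✓, so (x + 2) is a factor.
Synthetic division by (x + 2): bring down 1; 1(-2) + 13 = 11; 11(-2) + 50 = 28; 28(-2) + 56 = 0 → quotient x^2 + 11x + 28, remainder 0.
Solve the quadratic x^2 + 11x + 28 = 0: discriminant = 11^2 - 4(1)(28) = 121 - 112 = 9.
sqrt(9) = 3, so x = (-11 ± 3)/2: x = -4 or x = -7.

x = -7, x = -4, x = -2


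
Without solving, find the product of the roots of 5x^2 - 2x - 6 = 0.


By Vieta's formulas for ax^2 + bx + c = 0:
  Sum of roots = -b/a
  Product of roots = c/a

Here a = 5, b = -2, c = -6
Sum = -(-2)/5 = 2/5
Product = -6/5 = -6/5

Product = -6/5


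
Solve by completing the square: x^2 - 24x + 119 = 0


Start: x^2 - 24x + 119 = 0
Move constant: x^2 - 24x = -119
Half of -24 is -12, squared is 144
Add 144 to both sides: x^2 - 24x + 144 = 25
(x - 12)^2 = 25
x - 12 = ±5
x = 12 + 5 = 17 or x = 12 - 5 = 7

x = 7, x = 17


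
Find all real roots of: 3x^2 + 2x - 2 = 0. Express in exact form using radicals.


Using the quadratic formula: x = (-b ± sqrt(b^2 - 4ac)) / (2a)
Here a = 3, b = 2, c = -2
Discriminant = b^2 - 4ac = 2^2 - 4(3)(-2) = 4 + 24 = 28
Since discriminant = 28 > 0, there are two real roots.
x = (-2 ± 2*sqrt(7)) / 6
Simplifying: x = (-1 ± sqrt(7)) / 3
Numerically: x ≈ 0.5486 or x ≈ -1.2153

x = (-1 + sqrt(7)) / 3 or x = (-1 - sqrt(7)) / 3


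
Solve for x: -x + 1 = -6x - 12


Starting with: -x + 1 = -6x - 12
Move all x terms to left: (-1 + 6)x = -12 - 1
Simplify: 5x = -13
Divide both sides by 5: x = -13/5

x = -13/5


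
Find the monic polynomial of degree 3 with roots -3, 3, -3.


A monic polynomial with roots -3, 3, -3 is:
p(x) = (x + 3)(x - 3)(x + 3)
After multiplying by (x + 3): x + 3
After multiplying by (x - 3): x^2 - 9
After multiplying by (x + 3): x^3 + 3x^2 - 9x - 27

x^3 + 3x^2 - 9x - 27


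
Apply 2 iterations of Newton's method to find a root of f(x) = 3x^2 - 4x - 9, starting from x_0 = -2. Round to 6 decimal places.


Newton's method: x_(n+1) = x_n - f(x_n)/f'(x_n)
f(x) = 3x^2 - 4x - 9
f'(x) = 6x - 4

Iteration 1:
  f(-2.000000) = 11.000000
  f'(-2.000000) = -16.000000
  x_1 = -2.000000 - (11.000000)/(-16.000000) = -1.312500

Iteration 2:
  f(-1.312500) = 1.417969
  f'(-1.312500) = -11.875000
  x_2 = -1.312500 - (1.417969)/(-11.875000) = -1.193092

x_2 = -1.193092


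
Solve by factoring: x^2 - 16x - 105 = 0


We need two numbers that multiply to -105 and add to -16.
Those numbers are -21 and 5 (since (-21) * 5 = -105 and (-21) + 5 = -16).
So x^2 - 16x - 105 = (x - 21)(x + 5) = 0
Setting each factor to zero: x = 21 or x = -5

x = -5, x = 21
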